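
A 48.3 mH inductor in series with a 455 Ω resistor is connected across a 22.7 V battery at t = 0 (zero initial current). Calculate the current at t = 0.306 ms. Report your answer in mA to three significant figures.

I ≈ 47.1 mA

τ = L/R = 4.830×10^-2/455 = 1.062×10^-4 s; final current I_∞ = ε/R = 22.7/455 = 4.989×10^-2 A.
I(t) = I_∞(1 − e^(−t/τ)) with t/τ = 2.883.
I = (4.989×10^-2)(1 − e^(−2.883)) = 4.710×10^-2 A.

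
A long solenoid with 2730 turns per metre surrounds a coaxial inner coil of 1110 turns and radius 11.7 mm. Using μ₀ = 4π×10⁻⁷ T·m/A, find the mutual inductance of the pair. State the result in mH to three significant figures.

M ≈ 1.64 mH

The outer solenoid produces a uniform field B₁ = μ₀n₁I₁ across the inner coil,
so the flux linkage is N₂Φ = N₂B₁A₂ = μ₀n₁N₂A₂·I₁, giving M = μ₀n₁N₂A₂.
A₂ = πr² = π(1.170×10^-2 m)² = 4.301×10^-4 m².
M = (4π×10⁻⁷)(2730)(1110)(4.301×10^-4) = 1.638×10^-3 H.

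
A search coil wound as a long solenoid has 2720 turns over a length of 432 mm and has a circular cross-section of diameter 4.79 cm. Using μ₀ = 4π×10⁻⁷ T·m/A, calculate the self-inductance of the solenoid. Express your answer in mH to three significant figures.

A = π(d/2)² = π(2.395×10^-2 m)² = 1.802×10^-3 m².
For a long solenoid, L = μ₀N²A/ℓ.
L = (4π×10⁻⁷)(2720)²(1.802×10^-3)/(0.432 m) = 3.878×10^-2 H.

L ≈ 38.8 mH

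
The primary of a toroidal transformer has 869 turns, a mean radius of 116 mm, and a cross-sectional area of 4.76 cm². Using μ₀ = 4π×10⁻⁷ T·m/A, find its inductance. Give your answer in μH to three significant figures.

L ≈ 620 μH

For a thin toroid, L = μ₀N²A/(2πR).
L = (4π×10⁻⁷)(869)²(4.760×10^-4) / (2π×0.116 m) = 6.198×10^-4 H.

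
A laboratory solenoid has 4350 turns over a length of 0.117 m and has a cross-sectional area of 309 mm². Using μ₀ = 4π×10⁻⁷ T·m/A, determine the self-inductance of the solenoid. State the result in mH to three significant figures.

L ≈ 62.8 mH

A = 309 mm² = 3.090×10^-4 m².
For a long solenoid, L = μ₀N²A/ℓ.
L = (4π×10⁻⁷)(4350)²(3.090×10^-4)/(0.117 m) = 6.280×10^-2 H.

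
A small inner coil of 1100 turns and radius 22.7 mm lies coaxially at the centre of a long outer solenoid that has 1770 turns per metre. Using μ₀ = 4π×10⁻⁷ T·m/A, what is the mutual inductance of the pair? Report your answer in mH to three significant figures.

M ≈ 3.96 mH

The outer solenoid produces a uniform field B₁ = μ₀n₁I₁ across the inner coil,
so the flux linkage is N₂Φ = N₂B₁A₂ = μ₀n₁N₂A₂·I₁, giving M = μ₀n₁N₂A₂.
A₂ = πr² = π(2.270×10^-2 m)² = 1.619×10^-3 m².
M = (4π×10⁻⁷)(1770)(1100)(1.619×10^-3) = 3.961×10^-3 H.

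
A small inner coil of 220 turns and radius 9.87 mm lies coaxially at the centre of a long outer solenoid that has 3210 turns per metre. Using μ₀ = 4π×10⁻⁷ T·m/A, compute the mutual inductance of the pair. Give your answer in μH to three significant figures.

The outer solenoid produces a uniform field B₁ = μ₀n₁I₁ across the inner coil,
so the flux linkage is N₂Φ = N₂B₁A₂ = μ₀n₁N₂A₂·I₁, giving M = μ₀n₁N₂A₂.
A₂ = πr² = π(9.870×10^-3 m)² = 3.060×10^-4 m².
M = (4π×10⁻⁷)(3210)(220)(3.060×10^-4) = 2.716×10^-4 H.

M ≈ 272 μH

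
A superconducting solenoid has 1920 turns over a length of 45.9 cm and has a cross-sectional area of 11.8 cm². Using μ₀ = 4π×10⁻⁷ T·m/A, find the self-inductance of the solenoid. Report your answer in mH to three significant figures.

A = 11.8 cm² = 1.180×10^-3 m².
For a long solenoid, L = μ₀N²A/ℓ.
L = (4π×10⁻⁷)(1920)²(1.180×10^-3)/(0.459 m) = 1.191×10^-2 H.

L ≈ 11.9 mH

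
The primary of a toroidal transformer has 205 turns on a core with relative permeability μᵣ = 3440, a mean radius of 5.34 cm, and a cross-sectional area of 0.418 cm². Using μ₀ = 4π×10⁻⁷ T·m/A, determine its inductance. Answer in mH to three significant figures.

L ≈ 22.6 mH

For a thin toroid, L = μ₀μᵣN²A/(2πR).
L = (4π×10⁻⁷)(3440)(205)²(4.180×10^-5) / (2π×5.340×10^-2 m) = 2.263×10^-2 H.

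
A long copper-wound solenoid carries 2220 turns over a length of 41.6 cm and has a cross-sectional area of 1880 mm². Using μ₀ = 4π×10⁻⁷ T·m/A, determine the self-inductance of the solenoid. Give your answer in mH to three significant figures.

L ≈ 28.0 mH

A = 1880 mm² = 1.880×10^-3 m².
For a long solenoid, L = μ₀N²A/ℓ.
L = (4π×10⁻⁷)(2220)²(1.880×10^-3)/(0.416 m) = 2.799×10^-2 H.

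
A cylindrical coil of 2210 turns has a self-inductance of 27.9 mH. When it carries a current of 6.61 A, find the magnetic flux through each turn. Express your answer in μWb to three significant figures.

Φ_B ≈ 83.4 μWb

From L = NΦ_B/I, the flux per turn is Φ_B = LI/N.
Φ_B = (2.790×10^-2 H)(6.61 A)/2210 = 8.3448×10^-5 Wb.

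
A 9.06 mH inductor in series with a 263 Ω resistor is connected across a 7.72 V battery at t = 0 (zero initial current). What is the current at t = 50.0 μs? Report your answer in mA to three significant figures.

τ = L/R = 9.060×10^-3/263 = 3.4449×10^-5 s; final current I_∞ = ε/R = 7.72/263 = 2.935×10^-2 A.
I(t) = I_∞(1 − e^(−t/τ)) with t/τ = 1.451.
I = (2.935×10^-2)(1 − e^(−1.451)) = 2.248×10^-2 A.

I ≈ 22.5 mA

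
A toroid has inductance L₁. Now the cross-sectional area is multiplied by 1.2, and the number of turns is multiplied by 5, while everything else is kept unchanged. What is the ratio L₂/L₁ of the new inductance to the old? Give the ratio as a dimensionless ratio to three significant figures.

For a toroid, L ∝ μᵣN²A/R.
L₂/L₁ = (1.2) × (5)^2 = 30.0.

L₂/L₁ = 30.0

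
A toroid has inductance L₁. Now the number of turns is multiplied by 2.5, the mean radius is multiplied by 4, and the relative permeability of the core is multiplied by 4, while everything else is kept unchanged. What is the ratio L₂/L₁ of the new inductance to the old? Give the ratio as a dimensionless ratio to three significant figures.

L₂/L₁ = 6.25

For a toroid, L ∝ μᵣN²A/R.
L₂/L₁ = (2.5)^2 × (4)^-1 × (4) = 6.25.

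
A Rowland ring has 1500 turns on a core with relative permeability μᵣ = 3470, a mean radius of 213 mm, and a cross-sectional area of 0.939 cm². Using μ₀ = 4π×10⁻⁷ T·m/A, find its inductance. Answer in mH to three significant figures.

L ≈ 688 mH

For a thin toroid, L = μ₀μᵣN²A/(2πR).
L = (4π×10⁻⁷)(3470)(1500)²(9.390×10^-5) / (2π×0.213 m) = 0.6884 H.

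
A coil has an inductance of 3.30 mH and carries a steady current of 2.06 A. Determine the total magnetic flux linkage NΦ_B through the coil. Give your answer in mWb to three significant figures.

From L = NΦ_B/I, the flux linkage is NΦ_B = LI.
NΦ_B = (3.300×10^-3 H)(2.06 A) = 6.798×10^-3 Wb.

NΦ_B ≈ 6.80 mWb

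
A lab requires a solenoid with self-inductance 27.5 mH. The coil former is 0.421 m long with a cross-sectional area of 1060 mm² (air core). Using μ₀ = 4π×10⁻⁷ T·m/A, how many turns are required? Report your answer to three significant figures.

N ≈ 2950 turns

A = 1060 mm² = 1.060×10^-3 m².
From L = μ₀N²A/ℓ, N = √(Lℓ / (μ₀A)).
N = √[(2.750×10^-2)(0.421) / ((4π×10⁻⁷)×1.060×10^-3)] = √(8.692×10^6) ≈ 2948.1.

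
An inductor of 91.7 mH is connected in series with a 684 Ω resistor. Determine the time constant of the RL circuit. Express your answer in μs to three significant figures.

τ = L/R = (9.170×10^-2 H)/(684 Ω) = 1.341×10^-4 s.

τ ≈ 134 μs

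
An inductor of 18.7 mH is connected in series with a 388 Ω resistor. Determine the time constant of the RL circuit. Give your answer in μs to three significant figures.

τ ≈ 48.2 μs

τ = L/R = (1.870×10^-2 H)/(388 Ω) = 4.820×10^-5 s.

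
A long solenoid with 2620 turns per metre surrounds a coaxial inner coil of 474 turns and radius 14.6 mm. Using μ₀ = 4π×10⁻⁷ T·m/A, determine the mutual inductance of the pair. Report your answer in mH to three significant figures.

M ≈ 1.05 mH

The outer solenoid produces a uniform field B₁ = μ₀n₁I₁ across the inner coil,
so the flux linkage is N₂Φ = N₂B₁A₂ = μ₀n₁N₂A₂·I₁, giving M = μ₀n₁N₂A₂.
A₂ = πr² = π(1.460×10^-2 m)² = 6.697×10^-4 m².
M = (4π×10⁻⁷)(2620)(474)(6.697×10^-4) = 1.045×10^-3 H.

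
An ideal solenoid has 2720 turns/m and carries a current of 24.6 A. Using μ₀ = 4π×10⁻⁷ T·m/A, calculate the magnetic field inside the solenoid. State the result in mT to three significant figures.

Inside a long solenoid, B = μ₀nI.
B = (4π×10⁻⁷)(2.720×10^3 m⁻¹)(24.6 A) = 8.408×10^-2 T.

B ≈ 84.1 mT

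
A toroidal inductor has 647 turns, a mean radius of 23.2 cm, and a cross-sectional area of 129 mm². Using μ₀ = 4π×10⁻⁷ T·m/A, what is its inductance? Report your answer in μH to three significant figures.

For a thin toroid, L = μ₀N²A/(2πR).
L = (4π×10⁻⁷)(647)²(1.290×10^-4) / (2π×0.232 m) = 4.655×10^-5 H.

L ≈ 46.6 μH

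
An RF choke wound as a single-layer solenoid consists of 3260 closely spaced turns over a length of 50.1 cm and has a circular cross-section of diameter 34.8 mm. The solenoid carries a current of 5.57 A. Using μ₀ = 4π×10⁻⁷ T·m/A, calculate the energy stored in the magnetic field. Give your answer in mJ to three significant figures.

U ≈ 393 mJ

A = π(d/2)² = π(1.740×10^-2 m)² = 9.511×10^-4 m².
L = μ₀N²A/ℓ = (4π×10⁻⁷)(3260)²(9.511×10^-4)/(0.501) = 2.535×10^-2 H.
U = ½LI² = ½(2.535×10^-2)(5.57)² = 0.3933 J.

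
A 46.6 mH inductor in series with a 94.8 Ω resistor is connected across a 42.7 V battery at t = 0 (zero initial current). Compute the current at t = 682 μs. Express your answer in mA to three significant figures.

τ = L/R = 4.660×10^-2/94.8 = 4.916×10^-4 s; final current I_∞ = ε/R = 42.7/94.8 = 0.4504 A.
I(t) = I_∞(1 − e^(−t/τ)) with t/τ = 1.387.
I = (0.4504)(1 − e^(−1.387)) = 0.3379 A.

I ≈ 338 mA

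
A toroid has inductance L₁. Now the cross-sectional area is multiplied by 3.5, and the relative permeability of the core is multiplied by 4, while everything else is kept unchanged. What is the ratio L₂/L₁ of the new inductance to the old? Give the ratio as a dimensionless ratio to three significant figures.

For a toroid, L ∝ μᵣN²A/R.
L₂/L₁ = (3.5) × (4) = 14.0.

L₂/L₁ = 14.0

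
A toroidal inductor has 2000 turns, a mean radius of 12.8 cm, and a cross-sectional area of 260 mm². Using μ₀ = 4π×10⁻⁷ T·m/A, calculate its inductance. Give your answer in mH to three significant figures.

For a thin toroid, L = μ₀N²A/(2πR).
L = (4π×10⁻⁷)(2000)²(2.600×10^-4) / (2π×0.128 m) = 1.625×10^-3 H.

L ≈ 1.63 mH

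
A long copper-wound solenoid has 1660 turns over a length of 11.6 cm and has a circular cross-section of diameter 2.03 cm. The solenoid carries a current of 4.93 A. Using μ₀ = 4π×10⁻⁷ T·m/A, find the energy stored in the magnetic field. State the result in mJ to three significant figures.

U ≈ 117 mJ

A = π(d/2)² = π(1.015×10^-2 m)² = 3.237×10^-4 m².
L = μ₀N²A/ℓ = (4π×10⁻⁷)(1660)²(3.237×10^-4)/(0.116) = 9.662×10^-3 H.
U = ½LI² = ½(9.662×10^-3)(4.93)² = 0.1174 J.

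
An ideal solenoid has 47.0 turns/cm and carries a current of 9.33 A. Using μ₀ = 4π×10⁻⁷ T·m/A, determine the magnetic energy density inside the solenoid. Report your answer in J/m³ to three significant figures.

u ≈ 1210 J/m³

B = μ₀nI = (4π×10⁻⁷)(4.700×10^3)(9.33) = 5.510×10^-2 T.
u = B²/(2μ₀) = (5.510×10^-2)²/(2×4π×10⁻⁷) = 1.208×10^3 J/m³.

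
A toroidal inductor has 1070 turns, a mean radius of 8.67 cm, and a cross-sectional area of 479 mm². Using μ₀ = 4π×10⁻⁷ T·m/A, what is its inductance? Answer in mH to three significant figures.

For a thin toroid, L = μ₀N²A/(2πR).
L = (4π×10⁻⁷)(1070)²(4.790×10^-4) / (2π×8.670×10^-2 m) = 1.265×10^-3 H.

L ≈ 1.27 mH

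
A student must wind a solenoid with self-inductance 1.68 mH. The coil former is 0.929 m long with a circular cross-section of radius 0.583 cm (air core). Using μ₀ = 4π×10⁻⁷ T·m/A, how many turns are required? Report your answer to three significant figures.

N ≈ 3410 turns

A = πr² = π(5.830×10^-3 m)² = 1.068×10^-4 m².
From L = μ₀N²A/ℓ, N = √(Lℓ / (μ₀A)).
N = √[(1.680×10^-3)(0.929) / ((4π×10⁻⁷)×1.068×10^-4)] = √(1.163×10^7) ≈ 3410.5.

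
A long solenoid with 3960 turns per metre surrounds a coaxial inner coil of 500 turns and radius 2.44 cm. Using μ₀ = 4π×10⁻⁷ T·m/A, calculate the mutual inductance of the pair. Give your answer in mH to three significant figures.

The outer solenoid produces a uniform field B₁ = μ₀n₁I₁ across the inner coil,
so the flux linkage is N₂Φ = N₂B₁A₂ = μ₀n₁N₂A₂·I₁, giving M = μ₀n₁N₂A₂.
A₂ = πr² = π(2.440×10^-2 m)² = 1.870×10^-3 m².
M = (4π×10⁻⁷)(3960)(500)(1.870×10^-3) = 4.654×10^-3 H.

M ≈ 4.65 mH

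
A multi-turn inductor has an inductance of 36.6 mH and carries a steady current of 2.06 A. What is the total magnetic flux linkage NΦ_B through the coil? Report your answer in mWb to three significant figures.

From L = NΦ_B/I, the flux linkage is NΦ_B = LI.
NΦ_B = (3.660×10^-2 H)(2.06 A) = 7.540×10^-2 Wb.

NΦ_B ≈ 75.4 mWb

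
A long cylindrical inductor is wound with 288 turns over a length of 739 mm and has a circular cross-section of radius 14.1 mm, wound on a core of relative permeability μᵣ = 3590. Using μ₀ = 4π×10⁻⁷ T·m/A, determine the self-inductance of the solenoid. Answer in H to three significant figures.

L ≈ 0.316 H

A = πr² = π(1.410×10^-2 m)² = 6.246×10^-4 m².
For a long solenoid, L = μ₀μᵣN²A/ℓ.
L = (4π×10⁻⁷)(3590)(288)²(6.246×10^-4)/(0.739 m) = 0.3163 H.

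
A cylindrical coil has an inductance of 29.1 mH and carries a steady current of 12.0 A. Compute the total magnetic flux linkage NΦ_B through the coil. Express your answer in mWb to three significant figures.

From L = NΦ_B/I, the flux linkage is NΦ_B = LI.
NΦ_B = (2.910×10^-2 H)(12.0 A) = 0.3492 Wb.

NΦ_B ≈ 349 mWb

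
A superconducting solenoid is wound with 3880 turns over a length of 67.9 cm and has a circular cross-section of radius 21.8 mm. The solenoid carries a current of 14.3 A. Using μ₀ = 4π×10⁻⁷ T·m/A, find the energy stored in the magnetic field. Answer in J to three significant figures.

U ≈ 4.25 J

A = πr² = π(2.180×10^-2 m)² = 1.493×10^-3 m².
L = μ₀N²A/ℓ = (4π×10⁻⁷)(3880)²(1.493×10^-3)/(0.679) = 4.160×10^-2 H.
U = ½LI² = ½(4.160×10^-2)(14.3)² = 4.253 J.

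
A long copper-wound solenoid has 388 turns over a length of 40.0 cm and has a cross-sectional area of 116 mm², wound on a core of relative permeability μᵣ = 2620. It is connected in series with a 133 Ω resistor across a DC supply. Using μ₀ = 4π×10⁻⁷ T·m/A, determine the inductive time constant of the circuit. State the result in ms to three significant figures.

τ ≈ 1.08 ms

A = 116 mm² = 1.160×10^-4 m².
L = μ₀μᵣN²A/ℓ = (4π×10⁻⁷)(2620)(388)²(1.160×10^-4)/(0.4) = 0.1437 H.
τ = L/R = (0.1437)/(133) = 1.081×10^-3 s.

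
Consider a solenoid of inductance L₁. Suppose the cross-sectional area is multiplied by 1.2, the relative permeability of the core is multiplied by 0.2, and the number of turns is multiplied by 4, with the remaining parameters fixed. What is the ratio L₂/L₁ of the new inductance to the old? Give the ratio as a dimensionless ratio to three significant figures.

L₂/L₁ = 3.84

For a solenoid, L ∝ μᵣN²A/ℓ.
L₂/L₁ = (1.2) × (0.2) × (4)^2 = 3.84.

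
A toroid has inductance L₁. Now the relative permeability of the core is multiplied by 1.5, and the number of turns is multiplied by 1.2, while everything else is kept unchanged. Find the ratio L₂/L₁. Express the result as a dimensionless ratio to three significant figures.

L₂/L₁ = 2.16

For a toroid, L ∝ μᵣN²A/R.
L₂/L₁ = (1.5) × (1.2)^2 = 2.16.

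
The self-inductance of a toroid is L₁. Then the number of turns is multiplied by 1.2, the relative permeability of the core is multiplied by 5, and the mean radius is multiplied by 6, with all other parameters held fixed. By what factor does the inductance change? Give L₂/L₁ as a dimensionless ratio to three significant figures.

For a toroid, L ∝ μᵣN²A/R.
L₂/L₁ = (1.2)^2 × (5) × (6)^-1 = 1.20.

L₂/L₁ = 1.20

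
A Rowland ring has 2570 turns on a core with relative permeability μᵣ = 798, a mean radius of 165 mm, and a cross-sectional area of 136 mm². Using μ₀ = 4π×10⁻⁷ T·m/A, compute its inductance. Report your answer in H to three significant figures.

For a thin toroid, L = μ₀μᵣN²A/(2πR).
L = (4π×10⁻⁷)(798)(2570)²(1.360×10^-4) / (2π×0.165 m) = 0.8689 H.

L ≈ 0.869 H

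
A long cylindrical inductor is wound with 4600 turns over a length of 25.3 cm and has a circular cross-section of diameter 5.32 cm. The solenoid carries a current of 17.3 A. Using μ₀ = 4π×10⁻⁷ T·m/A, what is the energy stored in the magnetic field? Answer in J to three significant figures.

A = π(d/2)² = π(2.660×10^-2 m)² = 2.223×10^-3 m².
L = μ₀N²A/ℓ = (4π×10⁻⁷)(4600)²(2.223×10^-3)/(0.253) = 0.2336 H.
U = ½LI² = ½(0.2336)(17.3)² = 34.96 J.

U ≈ 35.0 J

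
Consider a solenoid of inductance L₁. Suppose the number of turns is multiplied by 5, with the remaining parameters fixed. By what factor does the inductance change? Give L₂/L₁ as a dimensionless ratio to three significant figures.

For a solenoid, L ∝ μᵣN²A/ℓ.
L₂/L₁ = (5)^2 = 25.0.

L₂/L₁ = 25.0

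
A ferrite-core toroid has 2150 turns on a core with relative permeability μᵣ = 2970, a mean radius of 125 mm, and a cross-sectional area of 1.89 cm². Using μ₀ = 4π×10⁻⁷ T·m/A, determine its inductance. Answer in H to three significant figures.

For a thin toroid, L = μ₀μᵣN²A/(2πR).
L = (4π×10⁻⁷)(2970)(2150)²(1.890×10^-4) / (2π×0.125 m) = 4.152 H.

L ≈ 4.15 H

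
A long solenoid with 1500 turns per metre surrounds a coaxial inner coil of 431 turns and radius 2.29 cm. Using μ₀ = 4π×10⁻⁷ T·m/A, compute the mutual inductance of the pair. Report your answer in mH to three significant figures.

The outer solenoid produces a uniform field B₁ = μ₀n₁I₁ across the inner coil,
so the flux linkage is N₂Φ = N₂B₁A₂ = μ₀n₁N₂A₂·I₁, giving M = μ₀n₁N₂A₂.
A₂ = πr² = π(2.290×10^-2 m)² = 1.647×10^-3 m².
M = (4π×10⁻⁷)(1500)(431)(1.647×10^-3) = 1.338×10^-3 H.

M ≈ 1.34 mH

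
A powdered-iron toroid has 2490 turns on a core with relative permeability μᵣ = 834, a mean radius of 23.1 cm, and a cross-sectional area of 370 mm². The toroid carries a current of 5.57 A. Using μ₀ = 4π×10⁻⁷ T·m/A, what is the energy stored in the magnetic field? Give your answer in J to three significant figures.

U ≈ 25.7 J

L = μ₀μᵣN²A/(2πR) = (4π×10⁻⁷)(834)(2490)²(3.700×10^-4)/(2π×0.231) = 1.656 H.
U = ½LI² = ½(1.656)(5.57)² = 25.7 J.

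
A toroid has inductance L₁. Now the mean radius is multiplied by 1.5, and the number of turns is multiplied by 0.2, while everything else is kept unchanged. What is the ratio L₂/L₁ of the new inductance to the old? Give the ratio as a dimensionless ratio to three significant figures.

For a toroid, L ∝ μᵣN²A/R.
L₂/L₁ = (1.5)^-1 × (0.2)^2 = 0.0267.

L₂/L₁ = 0.0267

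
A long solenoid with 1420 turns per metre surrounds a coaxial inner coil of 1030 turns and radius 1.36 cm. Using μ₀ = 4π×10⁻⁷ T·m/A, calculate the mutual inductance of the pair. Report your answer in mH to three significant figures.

M ≈ 1.07 mH

The outer solenoid produces a uniform field B₁ = μ₀n₁I₁ across the inner coil,
so the flux linkage is N₂Φ = N₂B₁A₂ = μ₀n₁N₂A₂·I₁, giving M = μ₀n₁N₂A₂.
A₂ = πr² = π(1.360×10^-2 m)² = 5.811×10^-4 m².
M = (4π×10⁻⁷)(1420)(1030)(5.811×10^-4) = 1.068×10^-3 H.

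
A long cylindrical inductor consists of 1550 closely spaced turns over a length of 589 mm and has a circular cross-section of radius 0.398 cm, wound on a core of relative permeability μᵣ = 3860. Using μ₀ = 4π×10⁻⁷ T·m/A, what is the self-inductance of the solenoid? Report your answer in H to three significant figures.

A = πr² = π(3.980×10^-3 m)² = 4.976×10^-5 m².
For a long solenoid, L = μ₀μᵣN²A/ℓ.
L = (4π×10⁻⁷)(3860)(1550)²(4.976×10^-5)/(0.589 m) = 0.9846 H.

L ≈ 0.985 H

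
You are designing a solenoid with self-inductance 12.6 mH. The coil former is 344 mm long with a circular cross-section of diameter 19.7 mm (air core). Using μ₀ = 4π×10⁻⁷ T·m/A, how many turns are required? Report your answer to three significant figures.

A = π(d/2)² = π(9.850×10^-3 m)² = 3.048×10^-4 m².
From L = μ₀N²A/ℓ, N = √(Lℓ / (μ₀A)).
N = √[(1.260×10^-2)(0.344) / ((4π×10⁻⁷)×3.048×10^-4)] = √(1.132×10^7) ≈ 3363.9.

N ≈ 3360 turns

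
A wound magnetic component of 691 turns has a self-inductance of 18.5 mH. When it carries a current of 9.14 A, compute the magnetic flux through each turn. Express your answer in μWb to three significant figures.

From L = NΦ_B/I, the flux per turn is Φ_B = LI/N.
Φ_B = (1.850×10^-2 H)(9.14 A)/691 = 2.447×10^-4 Wb.

Φ_B ≈ 245 μWb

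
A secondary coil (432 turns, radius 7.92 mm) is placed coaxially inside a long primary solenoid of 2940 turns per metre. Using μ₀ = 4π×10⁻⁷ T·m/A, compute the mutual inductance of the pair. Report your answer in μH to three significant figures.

The outer solenoid produces a uniform field B₁ = μ₀n₁I₁ across the inner coil,
so the flux linkage is N₂Φ = N₂B₁A₂ = μ₀n₁N₂A₂·I₁, giving M = μ₀n₁N₂A₂.
A₂ = πr² = π(7.920×10^-3 m)² = 1.971×10^-4 m².
M = (4π×10⁻⁷)(2940)(432)(1.971×10^-4) = 3.145×10^-4 H.

M ≈ 315 μH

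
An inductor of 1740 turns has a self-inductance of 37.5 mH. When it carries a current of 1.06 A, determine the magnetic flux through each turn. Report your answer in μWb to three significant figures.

From L = NΦ_B/I, the flux per turn is Φ_B = LI/N.
Φ_B = (3.750×10^-2 H)(1.06 A)/1740 = 2.284×10^-5 Wb.

Φ_B ≈ 22.8 μWb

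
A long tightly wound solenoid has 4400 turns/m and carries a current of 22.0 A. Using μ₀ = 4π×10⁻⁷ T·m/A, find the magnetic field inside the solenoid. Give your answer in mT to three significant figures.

Inside a long solenoid, B = μ₀nI.
B = (4π×10⁻⁷)(4.400×10^3 m⁻¹)(22.0 A) = 0.1216 T.

B ≈ 122 mT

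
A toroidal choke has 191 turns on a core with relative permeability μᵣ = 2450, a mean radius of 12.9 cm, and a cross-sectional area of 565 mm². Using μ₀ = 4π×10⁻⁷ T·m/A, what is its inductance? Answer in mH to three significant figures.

L ≈ 78.3 mH

For a thin toroid, L = μ₀μᵣN²A/(2πR).
L = (4π×10⁻⁷)(2450)(191)²(5.650×10^-4) / (2π×0.129 m) = 7.829×10^-2 H.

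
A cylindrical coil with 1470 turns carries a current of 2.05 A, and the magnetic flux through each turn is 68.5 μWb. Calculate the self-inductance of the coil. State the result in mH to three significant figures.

Self-inductance is defined by L = NΦ_B/I (flux linkage over current).
L = (1470)(6.850×10^-5 Wb)/(2.05 A) = 4.912×10^-2 H.

L ≈ 49.1 mH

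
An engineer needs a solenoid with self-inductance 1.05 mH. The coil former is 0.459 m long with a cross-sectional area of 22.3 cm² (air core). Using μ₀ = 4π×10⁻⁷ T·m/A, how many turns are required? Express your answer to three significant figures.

N ≈ 415 turns

A = 22.3 cm² = 2.230×10^-3 m².
From L = μ₀N²A/ℓ, N = √(Lℓ / (μ₀A)).
N = √[(1.050×10^-3)(0.459) / ((4π×10⁻⁷)×2.230×10^-3)] = √(1.720×10^5) ≈ 414.7.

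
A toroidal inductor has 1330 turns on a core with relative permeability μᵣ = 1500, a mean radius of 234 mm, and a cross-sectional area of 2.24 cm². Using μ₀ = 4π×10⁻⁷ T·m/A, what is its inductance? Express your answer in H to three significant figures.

L ≈ 0.508 H

For a thin toroid, L = μ₀μᵣN²A/(2πR).
L = (4π×10⁻⁷)(1500)(1330)²(2.240×10^-4) / (2π×0.234 m) = 0.508 H.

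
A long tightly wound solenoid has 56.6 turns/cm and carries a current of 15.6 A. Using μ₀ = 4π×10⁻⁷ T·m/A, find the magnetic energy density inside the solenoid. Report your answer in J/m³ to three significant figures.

u ≈ 4900 J/m³

B = μ₀nI = (4π×10⁻⁷)(5.660×10^3)(15.6) = 0.111 T.
u = B²/(2μ₀) = (0.111)²/(2×4π×10⁻⁷) = 4.898×10^3 J/m³.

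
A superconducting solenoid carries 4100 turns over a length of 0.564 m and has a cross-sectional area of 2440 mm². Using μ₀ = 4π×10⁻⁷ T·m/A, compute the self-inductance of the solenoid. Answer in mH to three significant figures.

L ≈ 91.4 mH

A = 2440 mm² = 2.440×10^-3 m².
For a long solenoid, L = μ₀N²A/ℓ.
L = (4π×10⁻⁷)(4100)²(2.440×10^-3)/(0.564 m) = 9.139×10^-2 H.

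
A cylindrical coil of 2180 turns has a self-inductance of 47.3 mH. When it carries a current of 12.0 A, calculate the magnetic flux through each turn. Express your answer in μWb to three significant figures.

From L = NΦ_B/I, the flux per turn is Φ_B = LI/N.
Φ_B = (4.730×10^-2 H)(12.0 A)/2180 = 2.604×10^-4 Wb.

Φ_B ≈ 260 μWb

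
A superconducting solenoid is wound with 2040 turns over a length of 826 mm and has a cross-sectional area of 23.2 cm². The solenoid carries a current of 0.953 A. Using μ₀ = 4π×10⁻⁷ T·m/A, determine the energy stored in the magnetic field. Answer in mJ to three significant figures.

U ≈ 6.67 mJ

A = 23.2 cm² = 2.320×10^-3 m².
L = μ₀N²A/ℓ = (4π×10⁻⁷)(2040)²(2.320×10^-3)/(0.826) = 1.469×10^-2 H.
U = ½LI² = ½(1.469×10^-2)(0.953)² = 6.670×10^-3 J.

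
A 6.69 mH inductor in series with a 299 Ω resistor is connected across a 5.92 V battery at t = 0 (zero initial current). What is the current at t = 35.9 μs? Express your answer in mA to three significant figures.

I ≈ 15.8 mA

τ = L/R = 6.690×10^-3/299 = 2.237×10^-5 s; final current I_∞ = ε/R = 5.92/299 = 1.980×10^-2 A.
I(t) = I_∞(1 − e^(−t/τ)) with t/τ = 1.604.
I = (1.980×10^-2)(1 − e^(−1.604)) = 1.582×10^-2 A.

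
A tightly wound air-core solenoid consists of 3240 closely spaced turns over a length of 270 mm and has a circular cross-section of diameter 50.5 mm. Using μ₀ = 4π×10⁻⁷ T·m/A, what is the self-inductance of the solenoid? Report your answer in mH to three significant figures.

A = π(d/2)² = π(2.525×10^-2 m)² = 2.003×10^-3 m².
For a long solenoid, L = μ₀N²A/ℓ.
L = (4π×10⁻⁷)(3240)²(2.003×10^-3)/(0.27 m) = 9.786×10^-2 H.

L ≈ 97.9 mH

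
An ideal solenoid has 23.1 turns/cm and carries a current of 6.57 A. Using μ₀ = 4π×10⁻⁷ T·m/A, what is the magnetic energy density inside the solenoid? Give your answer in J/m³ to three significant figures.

B = μ₀nI = (4π×10⁻⁷)(2.310×10^3)(6.57) = 1.907×10^-2 T.
u = B²/(2μ₀) = (1.907×10^-2)²/(2×4π×10⁻⁷) = 144.7 J/m³.

u ≈ 145 J/m³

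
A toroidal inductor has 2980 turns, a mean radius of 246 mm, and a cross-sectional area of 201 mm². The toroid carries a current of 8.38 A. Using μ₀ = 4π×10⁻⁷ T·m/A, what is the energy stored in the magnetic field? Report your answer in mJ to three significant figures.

L = μ₀N²A/(2πR) = (4π×10⁻⁷)(2980)²(2.010×10^-4)/(2π×0.246) = 1.451×10^-3 H.
U = ½LI² = ½(1.451×10^-3)(8.38)² = 5.095×10^-2 J.

U ≈ 51.0 mJ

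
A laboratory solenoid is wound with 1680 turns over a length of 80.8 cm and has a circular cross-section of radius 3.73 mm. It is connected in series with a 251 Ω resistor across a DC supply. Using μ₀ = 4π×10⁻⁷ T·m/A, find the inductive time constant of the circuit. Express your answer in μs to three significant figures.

τ ≈ 0.764 μs

A = πr² = π(3.730×10^-3 m)² = 4.371×10^-5 m².
L = μ₀N²A/ℓ = (4π×10⁻⁷)(1680)²(4.371×10^-5)/(0.808) = 1.919×10^-4 H.
τ = L/R = (1.919×10^-4)/(251) = 7.644×10^-7 s.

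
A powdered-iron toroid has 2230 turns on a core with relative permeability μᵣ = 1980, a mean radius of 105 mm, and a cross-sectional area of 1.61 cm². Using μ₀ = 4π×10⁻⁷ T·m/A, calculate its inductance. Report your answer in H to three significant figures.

For a thin toroid, L = μ₀μᵣN²A/(2πR).
L = (4π×10⁻⁷)(1980)(2230)²(1.610×10^-4) / (2π×0.105 m) = 3.02 H.

L ≈ 3.02 H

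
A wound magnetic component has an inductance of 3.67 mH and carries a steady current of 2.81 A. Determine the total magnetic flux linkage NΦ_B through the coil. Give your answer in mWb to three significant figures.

NΦ_B ≈ 10.3 mWb

From L = NΦ_B/I, the flux linkage is NΦ_B = LI.
NΦ_B = (3.670×10^-3 H)(2.81 A) = 1.031×10^-2 Wb.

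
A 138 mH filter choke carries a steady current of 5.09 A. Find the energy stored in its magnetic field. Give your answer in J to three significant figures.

Stored magnetic energy: U = ½LI².
U = ½(0.138 H)(5.09 A)² = 1.788 J.

U ≈ 1.79 J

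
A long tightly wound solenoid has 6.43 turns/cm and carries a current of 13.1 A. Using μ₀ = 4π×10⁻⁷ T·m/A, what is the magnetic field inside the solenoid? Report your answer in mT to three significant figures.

B ≈ 10.6 mT

Inside a long solenoid, B = μ₀nI.
B = (4π×10⁻⁷)(643 m⁻¹)(13.1 A) = 1.059×10^-2 T.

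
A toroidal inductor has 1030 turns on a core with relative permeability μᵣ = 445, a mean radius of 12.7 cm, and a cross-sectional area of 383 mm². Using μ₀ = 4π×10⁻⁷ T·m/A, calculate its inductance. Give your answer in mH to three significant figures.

For a thin toroid, L = μ₀μᵣN²A/(2πR).
L = (4π×10⁻⁷)(445)(1030)²(3.830×10^-4) / (2π×0.127 m) = 0.2847 H.

L ≈ 285 mH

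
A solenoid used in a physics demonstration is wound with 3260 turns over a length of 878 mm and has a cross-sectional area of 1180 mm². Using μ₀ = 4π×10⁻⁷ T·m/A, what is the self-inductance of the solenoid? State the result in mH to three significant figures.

A = 1180 mm² = 1.180×10^-3 m².
For a long solenoid, L = μ₀N²A/ℓ.
L = (4π×10⁻⁷)(3260)²(1.180×10^-3)/(0.878 m) = 1.7949×10^-2 H.

L ≈ 17.9 mH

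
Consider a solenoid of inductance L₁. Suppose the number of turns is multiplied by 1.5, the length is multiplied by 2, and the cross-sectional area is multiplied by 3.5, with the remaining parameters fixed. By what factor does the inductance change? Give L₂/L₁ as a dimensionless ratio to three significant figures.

For a solenoid, L ∝ μᵣN²A/ℓ.
L₂/L₁ = (1.5)^2 × (2)^-1 × (3.5) = 3.94.

L₂/L₁ = 3.94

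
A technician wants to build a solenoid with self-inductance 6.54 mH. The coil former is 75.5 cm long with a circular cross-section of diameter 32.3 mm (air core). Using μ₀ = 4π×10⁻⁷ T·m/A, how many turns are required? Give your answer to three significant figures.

N ≈ 2190 turns

A = π(d/2)² = π(1.615×10^-2 m)² = 8.194×10^-4 m².
From L = μ₀N²A/ℓ, N = √(Lℓ / (μ₀A)).
N = √[(6.540×10^-3)(0.755) / ((4π×10⁻⁷)×8.194×10^-4)] = √(4.795×10^6) ≈ 2189.8.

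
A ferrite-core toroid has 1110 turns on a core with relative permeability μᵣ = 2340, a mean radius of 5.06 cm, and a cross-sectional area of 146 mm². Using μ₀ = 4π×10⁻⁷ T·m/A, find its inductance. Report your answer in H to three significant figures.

For a thin toroid, L = μ₀μᵣN²A/(2πR).
L = (4π×10⁻⁷)(2340)(1110)²(1.460×10^-4) / (2π×5.060×10^-2 m) = 1.664 H.

L ≈ 1.66 H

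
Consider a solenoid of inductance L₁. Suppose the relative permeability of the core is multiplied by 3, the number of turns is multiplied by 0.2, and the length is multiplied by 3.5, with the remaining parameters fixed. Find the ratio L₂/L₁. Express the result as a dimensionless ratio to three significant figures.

For a solenoid, L ∝ μᵣN²A/ℓ.
L₂/L₁ = (3) × (0.2)^2 × (3.5)^-1 = 0.0343.

L₂/L₁ = 0.0343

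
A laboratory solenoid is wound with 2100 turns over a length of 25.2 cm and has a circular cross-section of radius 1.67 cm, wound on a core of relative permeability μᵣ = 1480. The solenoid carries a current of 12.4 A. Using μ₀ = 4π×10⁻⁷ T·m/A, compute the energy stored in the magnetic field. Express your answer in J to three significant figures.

U ≈ 2190 J

A = πr² = π(1.670×10^-2 m)² = 8.762×10^-4 m².
L = μ₀μᵣN²A/ℓ = (4π×10⁻⁷)(1480)(2100)²(8.762×10^-4)/(0.252) = 28.52 H.
U = ½LI² = ½(28.52)(12.4)² = 2.192×10^3 J.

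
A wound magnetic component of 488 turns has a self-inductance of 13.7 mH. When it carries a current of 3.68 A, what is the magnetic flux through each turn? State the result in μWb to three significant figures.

From L = NΦ_B/I, the flux per turn is Φ_B = LI/N.
Φ_B = (1.370×10^-2 H)(3.68 A)/488 = 1.033×10^-4 Wb.

Φ_B ≈ 103 μWb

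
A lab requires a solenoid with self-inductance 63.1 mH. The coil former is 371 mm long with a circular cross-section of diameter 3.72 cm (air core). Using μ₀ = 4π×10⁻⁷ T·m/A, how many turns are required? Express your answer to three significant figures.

A = π(d/2)² = π(1.860×10^-2 m)² = 1.087×10^-3 m².
From L = μ₀N²A/ℓ, N = √(Lℓ / (μ₀A)).
N = √[(6.310×10^-2)(0.371) / ((4π×10⁻⁷)×1.087×10^-3)] = √(1.714×10^7) ≈ 4140.1.

N ≈ 4140 turns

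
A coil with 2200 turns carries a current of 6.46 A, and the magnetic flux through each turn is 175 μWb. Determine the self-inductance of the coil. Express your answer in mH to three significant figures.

Self-inductance is defined by L = NΦ_B/I (flux linkage over current).
L = (2200)(1.750×10^-4 Wb)/(6.46 A) = 5.960×10^-2 H.

L ≈ 59.6 mH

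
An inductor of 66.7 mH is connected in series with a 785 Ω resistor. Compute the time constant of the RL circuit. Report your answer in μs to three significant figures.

τ = L/R = (6.670×10^-2 H)/(785 Ω) = 8.497×10^-5 s.

τ ≈ 85.0 μs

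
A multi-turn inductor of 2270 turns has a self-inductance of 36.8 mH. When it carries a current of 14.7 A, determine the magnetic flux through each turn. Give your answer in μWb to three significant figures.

From L = NΦ_B/I, the flux per turn is Φ_B = LI/N.
Φ_B = (3.680×10^-2 H)(14.7 A)/2270 = 2.383×10^-4 Wb.

Φ_B ≈ 238 μWb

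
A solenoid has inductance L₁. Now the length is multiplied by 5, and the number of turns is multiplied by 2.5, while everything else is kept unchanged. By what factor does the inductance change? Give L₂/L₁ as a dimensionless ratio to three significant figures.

For a solenoid, L ∝ μᵣN²A/ℓ.
L₂/L₁ = (5)^-1 × (2.5)^2 = 1.25.

L₂/L₁ = 1.25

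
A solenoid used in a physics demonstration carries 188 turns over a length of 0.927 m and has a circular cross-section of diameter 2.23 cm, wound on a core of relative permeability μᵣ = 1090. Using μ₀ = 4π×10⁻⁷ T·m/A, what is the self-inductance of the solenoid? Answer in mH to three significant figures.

L ≈ 20.4 mH

A = π(d/2)² = π(1.115×10^-2 m)² = 3.906×10^-4 m².
For a long solenoid, L = μ₀μᵣN²A/ℓ.
L = (4π×10⁻⁷)(1090)(188)²(3.906×10^-4)/(0.927 m) = 2.040×10^-2 H.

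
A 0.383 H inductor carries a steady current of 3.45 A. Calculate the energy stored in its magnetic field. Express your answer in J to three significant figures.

U ≈ 2.28 J

Stored magnetic energy: U = ½LI².
U = ½(0.383 H)(3.45 A)² = 2.279 J.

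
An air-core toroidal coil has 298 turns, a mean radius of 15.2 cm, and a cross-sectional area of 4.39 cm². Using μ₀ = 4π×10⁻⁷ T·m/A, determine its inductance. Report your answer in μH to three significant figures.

For a thin toroid, L = μ₀N²A/(2πR).
L = (4π×10⁻⁷)(298)²(4.390×10^-4) / (2π×0.152 m) = 5.130×10^-5 H.

L ≈ 51.3 μH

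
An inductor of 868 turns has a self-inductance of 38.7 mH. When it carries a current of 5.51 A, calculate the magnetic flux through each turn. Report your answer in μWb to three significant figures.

Φ_B ≈ 246 μWb

From L = NΦ_B/I, the flux per turn is Φ_B = LI/N.
Φ_B = (3.870×10^-2 H)(5.51 A)/868 = 2.457×10^-4 Wb.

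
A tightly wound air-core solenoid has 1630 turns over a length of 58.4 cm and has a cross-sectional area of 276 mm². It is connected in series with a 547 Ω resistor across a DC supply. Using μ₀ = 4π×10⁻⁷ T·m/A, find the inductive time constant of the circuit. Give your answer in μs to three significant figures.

A = 276 mm² = 2.760×10^-4 m².
L = μ₀N²A/ℓ = (4π×10⁻⁷)(1630)²(2.760×10^-4)/(0.584) = 1.578×10^-3 H.
τ = L/R = (1.578×10^-3)/(547) = 2.8847×10^-6 s.

τ ≈ 2.88 μs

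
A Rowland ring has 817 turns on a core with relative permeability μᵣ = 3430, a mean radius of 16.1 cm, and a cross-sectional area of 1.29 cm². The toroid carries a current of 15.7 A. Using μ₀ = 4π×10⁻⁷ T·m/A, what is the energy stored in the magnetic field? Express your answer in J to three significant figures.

U ≈ 45.2 J

L = μ₀μᵣN²A/(2πR) = (4π×10⁻⁷)(3430)(817)²(1.290×10^-4)/(2π×0.161) = 0.3669 H.
U = ½LI² = ½(0.3669)(15.7)² = 45.22 J.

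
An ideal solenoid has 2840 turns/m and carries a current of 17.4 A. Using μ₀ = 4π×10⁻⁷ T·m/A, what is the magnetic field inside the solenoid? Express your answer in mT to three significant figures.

B ≈ 62.1 mT

Inside a long solenoid, B = μ₀nI.
B = (4π×10⁻⁷)(2.840×10^3 m⁻¹)(17.4 A) = 6.210×10^-2 T.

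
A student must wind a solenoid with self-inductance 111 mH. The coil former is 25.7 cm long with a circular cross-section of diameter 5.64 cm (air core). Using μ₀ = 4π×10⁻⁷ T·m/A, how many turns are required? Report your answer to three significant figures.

N ≈ 3010 turns

A = π(d/2)² = π(2.820×10^-2 m)² = 2.498×10^-3 m².
From L = μ₀N²A/ℓ, N = √(Lℓ / (μ₀A)).
N = √[(0.111)(0.257) / ((4π×10⁻⁷)×2.498×10^-3)] = √(9.087×10^6) ≈ 3014.4.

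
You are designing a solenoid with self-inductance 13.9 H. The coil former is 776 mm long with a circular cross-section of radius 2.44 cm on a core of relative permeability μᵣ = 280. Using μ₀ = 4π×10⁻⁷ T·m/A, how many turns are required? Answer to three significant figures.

A = πr² = π(2.440×10^-2 m)² = 1.870×10^-3 m².
From L = μ₀μᵣN²A/ℓ, N = √(Lℓ / (μ₀μᵣA)).
N = √[(13.9)(0.776) / ((4π×10⁻⁷)(280)×1.870×10^-3)] = √(1.639×10^7) ≈ 4048.5.

N ≈ 4050 turns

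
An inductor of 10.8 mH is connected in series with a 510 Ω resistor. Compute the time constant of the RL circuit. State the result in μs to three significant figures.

τ = L/R = (1.080×10^-2 H)/(510 Ω) = 2.118×10^-5 s.

τ ≈ 21.2 μs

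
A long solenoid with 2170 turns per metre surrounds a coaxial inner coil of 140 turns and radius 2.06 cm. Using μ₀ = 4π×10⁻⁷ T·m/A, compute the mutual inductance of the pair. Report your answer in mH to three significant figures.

M ≈ 0.509 mH

The outer solenoid produces a uniform field B₁ = μ₀n₁I₁ across the inner coil,
so the flux linkage is N₂Φ = N₂B₁A₂ = μ₀n₁N₂A₂·I₁, giving M = μ₀n₁N₂A₂.
A₂ = πr² = π(2.060×10^-2 m)² = 1.333×10^-3 m².
M = (4π×10⁻⁷)(2170)(140)(1.333×10^-3) = 5.090×10^-4 H.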